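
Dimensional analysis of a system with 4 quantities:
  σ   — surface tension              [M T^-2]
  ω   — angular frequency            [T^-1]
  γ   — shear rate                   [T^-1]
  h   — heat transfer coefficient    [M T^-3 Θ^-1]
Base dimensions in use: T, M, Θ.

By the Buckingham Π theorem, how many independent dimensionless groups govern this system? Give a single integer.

1

Dimensional matrix (T×M×Θ by σ×ω×γ×h):
  T: [-2 -1 -1 -3]
  M: [ 1  0  0  1]
  Θ: [ 0  0  0 -1]
RREF → pivots at {σ,ω,h} ⇒ r = 3
n=4, r=3 ⇒ 1 dimensionless group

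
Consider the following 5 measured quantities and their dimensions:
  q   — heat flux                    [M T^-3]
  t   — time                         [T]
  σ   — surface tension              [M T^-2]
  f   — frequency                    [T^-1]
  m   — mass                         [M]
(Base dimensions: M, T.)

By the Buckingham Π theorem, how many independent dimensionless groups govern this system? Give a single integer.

Dimensional matrix (M×T by q×t×σ×f×m):
  M: [ 1  0  1  0  1]
  T: [-3  1 -2 -1  0]
Echelon form has 2 nonzero rows (pivots: q,t)
Π count = n − r = 5 − 2 = 3

3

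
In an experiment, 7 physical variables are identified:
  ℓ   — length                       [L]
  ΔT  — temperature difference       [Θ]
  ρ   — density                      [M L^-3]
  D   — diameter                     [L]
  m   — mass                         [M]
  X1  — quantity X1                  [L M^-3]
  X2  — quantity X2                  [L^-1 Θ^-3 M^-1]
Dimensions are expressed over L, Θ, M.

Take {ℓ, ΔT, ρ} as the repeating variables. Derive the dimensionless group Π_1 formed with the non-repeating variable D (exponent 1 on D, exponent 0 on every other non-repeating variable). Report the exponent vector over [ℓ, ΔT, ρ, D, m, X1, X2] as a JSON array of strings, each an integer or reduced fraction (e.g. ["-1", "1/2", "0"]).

["-1", "0", "0", "1", "0", "0", "0"]

Write exponents as rows L,Θ,M / cols ℓ,ΔT,ρ,D,m,X1,X2:
  L: [ 1  0 -3  1  0  1 -1]
  Θ: [ 0  1  0  0  0  0 -3]
  M: [ 0  0  1  0  1 -3 -1]
Row reduction gives pivot columns ℓ,ΔT,ρ; rank = 3
Repeat: ℓ,ΔT,ρ; free: D,m,X1,X2
RREF:
  r0: [   1    0    0    1    3   -8   -4]
  r1: [   0    1    0    0    0    0   -3]
  r2: [   0    0    1    0    1   -3   -1]
Fix exponent of D at 1, m at 0, X1 at 0, X2 at 0; solve each RREF row for its pivot's exponent:
  r0: exp(ℓ) + (1)·1 = 0 ⇒ exp(ℓ) = -1
  r1: exp(ΔT) + (0)·1 = 0 ⇒ exp(ΔT) = 0
  r2: exp(ρ) + (0)·1 = 0 ⇒ exp(ρ) = 0
Π_1 = ℓ^-1 · D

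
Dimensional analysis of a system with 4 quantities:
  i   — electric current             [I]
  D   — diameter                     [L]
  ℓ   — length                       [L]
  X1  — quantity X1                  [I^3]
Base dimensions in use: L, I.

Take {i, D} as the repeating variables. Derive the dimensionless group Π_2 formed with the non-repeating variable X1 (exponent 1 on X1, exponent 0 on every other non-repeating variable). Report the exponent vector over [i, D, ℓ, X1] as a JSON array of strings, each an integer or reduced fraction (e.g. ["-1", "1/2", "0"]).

Write exponents as rows L,I / cols i,D,ℓ,X1:
  L: [ 0  1  1  0]
  I: [ 1  0  0  3]
Row reduction gives pivot columns i,D; rank = 2
Pivot set = {i,D}, free = {ℓ,X1}
RREF:
  r0: [   1    0    0    3]
  r1: [   0    1    1    0]
Fix exponent of X1 at 1, ℓ at 0; solve each RREF row for its pivot's exponent:
  r0: exp(i) + (3)·1 = 0 ⇒ exp(i) = -3
  r1: exp(D) + (0)·1 = 0 ⇒ exp(D) = 0
Π_2 = i^-3 · X1

["-3", "0", "0", "1"]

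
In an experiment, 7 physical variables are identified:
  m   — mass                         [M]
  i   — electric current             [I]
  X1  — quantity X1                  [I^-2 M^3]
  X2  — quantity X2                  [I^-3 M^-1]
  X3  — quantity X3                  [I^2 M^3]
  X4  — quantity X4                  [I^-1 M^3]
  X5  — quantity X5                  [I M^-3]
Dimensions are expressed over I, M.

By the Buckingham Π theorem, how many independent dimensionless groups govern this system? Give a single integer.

5

Write exponents as rows I,M / cols m,i,X1,X2,X3,X4,X5:
  I: [ 0  1 -2 -3  2 -1  1]
  M: [ 1  0  3 -1  3  3 -3]
Row reduction gives pivot columns m,i; rank = 2
7 vars − rank 2 = 5 Π groups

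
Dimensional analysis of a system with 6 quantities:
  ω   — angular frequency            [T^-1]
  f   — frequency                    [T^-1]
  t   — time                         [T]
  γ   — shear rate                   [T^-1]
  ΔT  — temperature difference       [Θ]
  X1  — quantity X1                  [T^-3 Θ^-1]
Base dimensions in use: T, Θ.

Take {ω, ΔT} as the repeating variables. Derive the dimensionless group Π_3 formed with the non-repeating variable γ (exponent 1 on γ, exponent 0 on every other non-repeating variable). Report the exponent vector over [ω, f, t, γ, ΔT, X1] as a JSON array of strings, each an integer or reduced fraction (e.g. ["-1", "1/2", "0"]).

["-1", "0", "0", "1", "0", "0"]

Write exponents as rows T,Θ / cols ω,f,t,γ,ΔT,X1:
  T: [-1 -1  1 -1  0 -3]
  Θ: [ 0  0  0  0  1 -1]
Echelon form has 2 nonzero rows (pivots: ω,ΔT)
Pivot set = {ω,ΔT}, free = {f,t,γ,X1}
RREF:
  r0: [   1    1   -1    1    0    3]
  r1: [   0    0    0    0    1   -1]
Fix exponent of γ at 1, f at 0, t at 0, X1 at 0; solve each RREF row for its pivot's exponent:
  r0: exp(ω) + (1)·1 = 0 ⇒ exp(ω) = -1
  r1: exp(ΔT) + (0)·1 = 0 ⇒ exp(ΔT) = 0
Π_3 = ω^-1 · γ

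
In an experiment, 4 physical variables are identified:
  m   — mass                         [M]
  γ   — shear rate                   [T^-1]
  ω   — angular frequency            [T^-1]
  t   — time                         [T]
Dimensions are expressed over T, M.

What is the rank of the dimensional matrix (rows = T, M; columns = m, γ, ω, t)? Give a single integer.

2

Write exponents as rows T,M / cols m,γ,ω,t:
  T: [ 0 -1 -1  1]
  M: [ 1  0  0  0]
Echelon form has 2 nonzero rows (pivots: m,γ)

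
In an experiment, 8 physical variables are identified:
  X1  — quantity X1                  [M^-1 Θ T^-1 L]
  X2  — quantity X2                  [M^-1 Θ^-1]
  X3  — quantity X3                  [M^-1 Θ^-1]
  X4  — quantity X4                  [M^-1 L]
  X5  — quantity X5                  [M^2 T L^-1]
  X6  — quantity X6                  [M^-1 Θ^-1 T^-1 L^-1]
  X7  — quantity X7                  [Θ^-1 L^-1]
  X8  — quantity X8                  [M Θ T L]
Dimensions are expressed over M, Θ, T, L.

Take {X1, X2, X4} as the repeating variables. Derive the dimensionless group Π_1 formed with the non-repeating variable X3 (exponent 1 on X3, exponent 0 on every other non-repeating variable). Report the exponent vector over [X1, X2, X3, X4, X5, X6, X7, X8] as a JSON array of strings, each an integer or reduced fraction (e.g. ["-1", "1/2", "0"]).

Dimensional matrix (M×Θ×T×L by X1×X2×X3×X4×X5×X6×X7×X8):
  M: [-1 -1 -1 -1  2 -1  0  1]
  Θ: [ 1 -1 -1  0  0 -1 -1  1]
  T: [-1  0  0  0  1 -1  0  1]
  L: [ 1  0  0  1 -1 -1 -1  1]
Echelon form has 3 nonzero rows (pivots: X1,X2,X4)
Repeat: X1,X2,X4; free: X3,X5,X6,X7,X8
RREF:
  r0: [   1    0    0    0   -1    1    0   -1]
  r1: [   0    1    1    0   -1    2    1   -2]
  r2: [   0    0    0    1    0   -2   -1    2]
  r3: [   0    0    0    0    0    0    0    0]
Fix exponent of X3 at 1, X5 at 0, X6 at 0, X7 at 0, X8 at 0; solve each RREF row for its pivot's exponent:
  r0: exp(X1) + (0)·1 = 0 ⇒ exp(X1) = 0
  r1: exp(X2) + (1)·1 = 0 ⇒ exp(X2) = -1
  r2: exp(X4) + (0)·1 = 0 ⇒ exp(X4) = 0
Π_1 = X2^-1 · X3

["0", "-1", "1", "0", "0", "0", "0", "0"]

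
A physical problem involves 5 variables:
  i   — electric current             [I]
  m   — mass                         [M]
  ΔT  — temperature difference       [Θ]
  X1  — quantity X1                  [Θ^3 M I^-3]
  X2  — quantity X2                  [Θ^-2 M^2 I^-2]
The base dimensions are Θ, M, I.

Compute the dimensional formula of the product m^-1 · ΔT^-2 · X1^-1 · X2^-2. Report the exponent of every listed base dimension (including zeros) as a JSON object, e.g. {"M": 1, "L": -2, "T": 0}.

Dimensional matrix (Θ×M×I by i×m×ΔT×X1×X2):
  Θ: [ 0  0  1  3 -2]
  M: [ 0  1  0  1  2]
  I: [ 1  0  0 -3 -2]
  [Θ]: (-1)·0+(-2)·1+(-1)·3+(-2)·-2 = -1
  [M]: (-1)·1+(-2)·0+(-1)·1+(-2)·2 = -6
  [I]: (-1)·0+(-2)·0+(-1)·-3+(-2)·-2 = 7
⇒ Θ^-1 M^-6 I^7

{"Θ": -1, "M": -6, "I": 7}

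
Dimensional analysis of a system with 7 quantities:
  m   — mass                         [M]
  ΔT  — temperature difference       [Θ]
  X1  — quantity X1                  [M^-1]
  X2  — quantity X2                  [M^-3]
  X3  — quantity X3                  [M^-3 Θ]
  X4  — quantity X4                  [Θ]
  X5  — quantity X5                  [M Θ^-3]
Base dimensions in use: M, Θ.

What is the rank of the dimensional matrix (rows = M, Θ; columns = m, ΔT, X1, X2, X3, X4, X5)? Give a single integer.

Dimensional matrix (M×Θ by m×ΔT×X1×X2×X3×X4×X5):
  M: [ 1  0 -1 -3 -3  0  1]
  Θ: [ 0  1  0  0  1  1 -3]
RREF → pivots at {m,ΔT} ⇒ r = 2

2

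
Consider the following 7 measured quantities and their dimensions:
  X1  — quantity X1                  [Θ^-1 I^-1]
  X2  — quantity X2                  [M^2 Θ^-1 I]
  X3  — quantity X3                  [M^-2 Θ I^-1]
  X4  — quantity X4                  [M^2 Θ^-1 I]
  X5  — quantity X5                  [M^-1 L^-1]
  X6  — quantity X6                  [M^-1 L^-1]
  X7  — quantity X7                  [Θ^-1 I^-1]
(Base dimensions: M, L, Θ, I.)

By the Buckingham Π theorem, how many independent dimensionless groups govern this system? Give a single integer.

4

Dimensional matrix (M×L×Θ×I by X1×X2×X3×X4×X5×X6×X7):
  M: [ 0  2 -2  2 -1 -1  0]
  L: [ 0  0  0  0 -1 -1  0]
  Θ: [-1 -1  1 -1  0  0 -1]
  I: [-1  1 -1  1  0  0 -1]
RREF → pivots at {X1,X2,X5} ⇒ r = 3
7 vars − rank 3 = 4 Π groups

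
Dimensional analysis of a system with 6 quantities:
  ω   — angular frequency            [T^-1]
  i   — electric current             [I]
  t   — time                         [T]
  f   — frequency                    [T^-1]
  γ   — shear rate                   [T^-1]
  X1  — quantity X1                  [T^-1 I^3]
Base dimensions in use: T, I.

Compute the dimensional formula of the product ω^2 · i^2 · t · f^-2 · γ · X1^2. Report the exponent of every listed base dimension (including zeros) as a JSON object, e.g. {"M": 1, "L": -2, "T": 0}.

{"T": -2, "I": 8}

Exponent matrix [T,I] × [ω,i,t,f,γ,X1]:
  T: [-1  0  1 -1 -1 -1]
  I: [ 0  1  0  0  0  3]
  [T]: (2)·-1+(2)·0+(1)·1+(-2)·-1+(1)·-1+(2)·-1 = -2
  [I]: (2)·0+(2)·1+(1)·0+(-2)·0+(1)·0+(2)·3 = 8
⇒ T^-2 I^8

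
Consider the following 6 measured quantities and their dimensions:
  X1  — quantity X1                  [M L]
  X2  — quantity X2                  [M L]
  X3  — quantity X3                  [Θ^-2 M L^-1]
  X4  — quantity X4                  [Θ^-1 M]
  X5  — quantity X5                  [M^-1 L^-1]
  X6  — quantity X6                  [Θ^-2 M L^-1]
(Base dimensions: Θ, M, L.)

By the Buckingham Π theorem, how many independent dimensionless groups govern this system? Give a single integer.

4

Write exponents as rows Θ,M,L / cols X1,X2,X3,X4,X5,X6:
  Θ: [ 0  0 -2 -1  0 -2]
  M: [ 1  1  1  1 -1  1]
  L: [ 1  1 -1  0 -1 -1]
Echelon form has 2 nonzero rows (pivots: X1,X3)
Π count = n − r = 6 − 2 = 4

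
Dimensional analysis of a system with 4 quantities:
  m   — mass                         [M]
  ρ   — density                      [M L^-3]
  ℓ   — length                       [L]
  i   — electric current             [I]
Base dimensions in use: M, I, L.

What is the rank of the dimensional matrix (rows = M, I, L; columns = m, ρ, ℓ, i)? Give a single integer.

3

Write exponents as rows M,I,L / cols m,ρ,ℓ,i:
  M: [ 1  1  0  0]
  I: [ 0  0  0  1]
  L: [ 0 -3  1  0]
RREF → pivots at {m,ρ,i} ⇒ r = 3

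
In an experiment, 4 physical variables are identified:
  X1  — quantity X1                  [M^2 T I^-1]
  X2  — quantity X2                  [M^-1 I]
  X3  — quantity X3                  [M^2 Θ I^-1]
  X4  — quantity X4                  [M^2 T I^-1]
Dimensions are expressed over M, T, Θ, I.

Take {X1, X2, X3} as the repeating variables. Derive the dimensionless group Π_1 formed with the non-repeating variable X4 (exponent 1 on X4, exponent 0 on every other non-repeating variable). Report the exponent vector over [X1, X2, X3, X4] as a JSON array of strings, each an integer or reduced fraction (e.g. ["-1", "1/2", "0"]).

["-1", "0", "0", "1"]

Write exponents as rows M,T,Θ,I / cols X1,X2,X3,X4:
  M: [ 2 -1  2  2]
  T: [ 1  0  0  1]
  Θ: [ 0  0  1  0]
  I: [-1  1 -1 -1]
RREF → pivots at {X1,X2,X3} ⇒ r = 3
Pivot set = {X1,X2,X3}, free = {X4}
RREF:
  r0: [   1    0    0    1]
  r1: [   0    1    0    0]
  r2: [   0    0    1    0]
  r3: [   0    0    0    0]
Fix exponent of X4 at 1; solve each RREF row for its pivot's exponent:
  r0: exp(X1) + (1)·1 = 0 ⇒ exp(X1) = -1
  r1: exp(X2) + (0)·1 = 0 ⇒ exp(X2) = 0
  r2: exp(X3) + (0)·1 = 0 ⇒ exp(X3) = 0
Π_1 = X1^-1 · X4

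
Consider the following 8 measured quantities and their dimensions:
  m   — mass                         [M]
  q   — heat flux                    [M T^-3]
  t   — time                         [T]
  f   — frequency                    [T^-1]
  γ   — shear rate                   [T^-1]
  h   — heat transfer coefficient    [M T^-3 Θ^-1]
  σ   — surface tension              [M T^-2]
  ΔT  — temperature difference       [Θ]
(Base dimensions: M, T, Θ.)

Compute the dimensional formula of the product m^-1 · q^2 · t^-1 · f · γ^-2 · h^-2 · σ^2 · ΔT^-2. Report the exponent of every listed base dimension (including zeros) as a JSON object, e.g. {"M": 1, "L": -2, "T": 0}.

{"M": 1, "T": -4, "Θ": 0}

Write exponents as rows M,T,Θ / cols m,q,t,f,γ,h,σ,ΔT:
  M: [ 1  1  0  0  0  1  1  0]
  T: [ 0 -3  1 -1 -1 -3 -2  0]
  Θ: [ 0  0  0  0  0 -1  0  1]
  [M]: (-1)·1+(2)·1+(-1)·0+(1)·0+(-2)·0+(-2)·1+(2)·1+(-2)·0 = 1
  [T]: (-1)·0+(2)·-3+(-1)·1+(1)·-1+(-2)·-1+(-2)·-3+(2)·-2+(-2)·0 = -4
  [Θ]: (-1)·0+(2)·0+(-1)·0+(1)·0+(-2)·0+(-2)·-1+(2)·0+(-2)·1 = 0
⇒ M T^-4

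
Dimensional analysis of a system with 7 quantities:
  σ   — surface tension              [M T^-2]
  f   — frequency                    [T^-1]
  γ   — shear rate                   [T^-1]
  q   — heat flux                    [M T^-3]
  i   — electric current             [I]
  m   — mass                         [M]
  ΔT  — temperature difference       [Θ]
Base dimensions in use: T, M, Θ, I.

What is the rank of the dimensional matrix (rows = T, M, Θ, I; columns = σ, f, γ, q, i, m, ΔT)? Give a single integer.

Dimensional matrix (T×M×Θ×I by σ×f×γ×q×i×m×ΔT):
  T: [-2 -1 -1 -3  0  0  0]
  M: [ 1  0  0  1  0  1  0]
  Θ: [ 0  0  0  0  0  0  1]
  I: [ 0  0  0  0  1  0  0]
Echelon form has 4 nonzero rows (pivots: σ,f,i,ΔT)

4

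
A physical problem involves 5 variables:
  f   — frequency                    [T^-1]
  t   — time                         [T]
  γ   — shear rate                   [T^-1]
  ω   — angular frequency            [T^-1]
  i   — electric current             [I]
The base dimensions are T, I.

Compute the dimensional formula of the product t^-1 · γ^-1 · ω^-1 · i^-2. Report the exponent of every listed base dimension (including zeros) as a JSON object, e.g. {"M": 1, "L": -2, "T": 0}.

{"T": 1, "I": -2}

Dimensional matrix (T×I by f×t×γ×ω×i):
  T: [-1  1 -1 -1  0]
  I: [ 0  0  0  0  1]
  [T]: (-1)·1+(-1)·-1+(-1)·-1+(-2)·0 = 1
  [I]: (-1)·0+(-1)·0+(-1)·0+(-2)·1 = -2
⇒ T I^-2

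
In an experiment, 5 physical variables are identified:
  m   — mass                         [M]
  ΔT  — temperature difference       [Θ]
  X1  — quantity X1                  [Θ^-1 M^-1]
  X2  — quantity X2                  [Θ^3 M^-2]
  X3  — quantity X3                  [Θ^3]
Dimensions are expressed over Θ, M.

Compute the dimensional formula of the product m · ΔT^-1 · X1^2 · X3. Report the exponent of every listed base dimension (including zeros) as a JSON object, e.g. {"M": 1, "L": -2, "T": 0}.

{"Θ": 0, "M": -1}

Dimensional matrix (Θ×M by m×ΔT×X1×X2×X3):
  Θ: [ 0  1 -1  3  3]
  M: [ 1  0 -1 -2  0]
  [Θ]: (1)·0+(-1)·1+(2)·-1+(1)·3 = 0
  [M]: (1)·1+(-1)·0+(2)·-1+(1)·0 = -1
⇒ M^-1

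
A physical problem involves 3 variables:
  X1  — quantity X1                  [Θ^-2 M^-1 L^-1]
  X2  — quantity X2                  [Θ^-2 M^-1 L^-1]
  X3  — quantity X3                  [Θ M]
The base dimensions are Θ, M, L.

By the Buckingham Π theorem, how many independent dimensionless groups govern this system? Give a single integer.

1

Exponent matrix [Θ,M,L] × [X1,X2,X3]:
  Θ: [-2 -2  1]
  M: [-1 -1  1]
  L: [-1 -1  0]
Echelon form has 2 nonzero rows (pivots: X1,X3)
Π count = n − r = 3 − 2 = 1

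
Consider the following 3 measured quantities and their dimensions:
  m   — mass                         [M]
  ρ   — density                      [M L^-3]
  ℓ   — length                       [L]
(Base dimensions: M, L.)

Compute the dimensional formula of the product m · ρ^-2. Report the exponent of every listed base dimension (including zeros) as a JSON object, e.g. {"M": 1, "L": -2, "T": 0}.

{"M": -1, "L": 6}

Write exponents as rows M,L / cols m,ρ,ℓ:
  M: [ 1  1  0]
  L: [ 0 -3  1]
  [M]: (1)·1+(-2)·1 = -1
  [L]: (1)·0+(-2)·-3 = 6
⇒ M^-1 L^6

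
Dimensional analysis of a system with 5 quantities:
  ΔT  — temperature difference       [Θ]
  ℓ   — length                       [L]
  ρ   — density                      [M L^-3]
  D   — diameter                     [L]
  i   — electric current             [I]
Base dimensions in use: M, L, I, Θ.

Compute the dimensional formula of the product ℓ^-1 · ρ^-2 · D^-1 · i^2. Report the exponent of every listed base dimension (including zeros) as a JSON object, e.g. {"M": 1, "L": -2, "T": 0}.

Exponent matrix [M,L,I,Θ] × [ΔT,ℓ,ρ,D,i]:
  M: [ 0  0  1  0  0]
  L: [ 0  1 -3  1  0]
  I: [ 0  0  0  0  1]
  Θ: [ 1  0  0  0  0]
  [M]: (-1)·0+(-2)·1+(-1)·0+(2)·0 = -2
  [L]: (-1)·1+(-2)·-3+(-1)·1+(2)·0 = 4
  [I]: (-1)·0+(-2)·0+(-1)·0+(2)·1 = 2
  [Θ]: (-1)·0+(-2)·0+(-1)·0+(2)·0 = 0
⇒ M^-2 L^4 I^2

{"M": -2, "L": 4, "I": 2, "Θ": 0}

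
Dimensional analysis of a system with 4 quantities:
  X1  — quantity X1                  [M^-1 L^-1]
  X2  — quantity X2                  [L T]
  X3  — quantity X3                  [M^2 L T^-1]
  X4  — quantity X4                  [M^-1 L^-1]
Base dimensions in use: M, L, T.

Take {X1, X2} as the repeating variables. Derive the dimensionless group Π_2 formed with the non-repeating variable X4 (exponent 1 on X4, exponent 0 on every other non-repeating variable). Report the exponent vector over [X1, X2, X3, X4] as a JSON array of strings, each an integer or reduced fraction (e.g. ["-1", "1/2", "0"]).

Write exponents as rows M,L,T / cols X1,X2,X3,X4:
  M: [-1  0  2 -1]
  L: [-1  1  1 -1]
  T: [ 0  1 -1  0]
Row reduction gives pivot columns X1,X2; rank = 2
Pivot set = {X1,X2}, free = {X3,X4}
RREF:
  r0: [   1    0   -2    1]
  r1: [   0    1   -1    0]
  r2: [   0    0    0    0]
Fix exponent of X4 at 1, X3 at 0; solve each RREF row for its pivot's exponent:
  r0: exp(X1) + (1)·1 = 0 ⇒ exp(X1) = -1
  r1: exp(X2) + (0)·1 = 0 ⇒ exp(X2) = 0
Π_2 = X1^-1 · X4

["-1", "0", "0", "1"]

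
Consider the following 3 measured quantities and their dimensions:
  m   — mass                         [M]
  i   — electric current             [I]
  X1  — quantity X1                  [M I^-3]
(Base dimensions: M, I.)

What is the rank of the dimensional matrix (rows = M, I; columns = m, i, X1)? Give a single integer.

2

Exponent matrix [M,I] × [m,i,X1]:
  M: [ 1  0  1]
  I: [ 0  1 -3]
Echelon form has 2 nonzero rows (pivots: m,i)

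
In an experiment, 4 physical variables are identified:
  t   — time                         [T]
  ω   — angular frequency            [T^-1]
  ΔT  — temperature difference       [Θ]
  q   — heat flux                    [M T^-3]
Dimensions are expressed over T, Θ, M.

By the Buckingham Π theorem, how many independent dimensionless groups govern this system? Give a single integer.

1

Dimensional matrix (T×Θ×M by t×ω×ΔT×q):
  T: [ 1 -1  0 -3]
  Θ: [ 0  0  1  0]
  M: [ 0  0  0  1]
Row reduction gives pivot columns t,ΔT,q; rank = 3
Π count = n − r = 4 − 3 = 1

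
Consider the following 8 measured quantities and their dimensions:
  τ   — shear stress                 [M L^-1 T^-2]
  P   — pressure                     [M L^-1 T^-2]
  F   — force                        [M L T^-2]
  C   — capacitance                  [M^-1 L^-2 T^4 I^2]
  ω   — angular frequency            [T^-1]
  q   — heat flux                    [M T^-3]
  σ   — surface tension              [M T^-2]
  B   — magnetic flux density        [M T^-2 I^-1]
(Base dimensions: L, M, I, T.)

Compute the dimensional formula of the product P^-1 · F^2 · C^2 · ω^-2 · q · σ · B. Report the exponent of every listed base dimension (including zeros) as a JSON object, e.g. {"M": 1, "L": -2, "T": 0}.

{"L": -1, "M": 2, "I": 3, "T": 1}

Dimensional matrix (L×M×I×T by τ×P×F×C×ω×q×σ×B):
  L: [-1 -1  1 -2  0  0  0  0]
  M: [ 1  1  1 -1  0  1  1  1]
  I: [ 0  0  0  2  0  0  0 -1]
  T: [-2 -2 -2  4 -1 -3 -2 -2]
  [L]: (-1)·-1+(2)·1+(2)·-2+(-2)·0+(1)·0+(1)·0+(1)·0 = -1
  [M]: (-1)·1+(2)·1+(2)·-1+(-2)·0+(1)·1+(1)·1+(1)·1 = 2
  [I]: (-1)·0+(2)·0+(2)·2+(-2)·0+(1)·0+(1)·0+(1)·-1 = 3
  [T]: (-1)·-2+(2)·-2+(2)·4+(-2)·-1+(1)·-3+(1)·-2+(1)·-2 = 1
⇒ L^-1 M^2 I^3 T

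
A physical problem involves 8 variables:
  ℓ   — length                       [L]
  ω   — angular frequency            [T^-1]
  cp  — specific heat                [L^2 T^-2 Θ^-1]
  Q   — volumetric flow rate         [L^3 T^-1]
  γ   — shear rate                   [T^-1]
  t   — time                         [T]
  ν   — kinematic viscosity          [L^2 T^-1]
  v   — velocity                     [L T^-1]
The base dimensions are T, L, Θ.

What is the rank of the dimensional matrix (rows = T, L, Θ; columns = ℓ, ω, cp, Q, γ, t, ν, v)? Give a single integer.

3

Write exponents as rows T,L,Θ / cols ℓ,ω,cp,Q,γ,t,ν,v:
  T: [ 0 -1 -2 -1 -1  1 -1 -1]
  L: [ 1  0  2  3  0  0  2  1]
  Θ: [ 0  0 -1  0  0  0  0  0]
Row reduction gives pivot columns ℓ,ω,cp; rank = 3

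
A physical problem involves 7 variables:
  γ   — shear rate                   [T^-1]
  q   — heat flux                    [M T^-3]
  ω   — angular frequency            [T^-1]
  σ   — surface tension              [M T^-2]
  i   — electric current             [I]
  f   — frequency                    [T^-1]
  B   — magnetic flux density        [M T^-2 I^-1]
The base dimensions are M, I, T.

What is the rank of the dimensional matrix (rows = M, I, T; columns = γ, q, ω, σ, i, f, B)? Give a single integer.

Write exponents as rows M,I,T / cols γ,q,ω,σ,i,f,B:
  M: [ 0  1  0  1  0  0  1]
  I: [ 0  0  0  0  1  0 -1]
  T: [-1 -3 -1 -2  0 -1 -2]
Row reduction gives pivot columns γ,q,i; rank = 3

3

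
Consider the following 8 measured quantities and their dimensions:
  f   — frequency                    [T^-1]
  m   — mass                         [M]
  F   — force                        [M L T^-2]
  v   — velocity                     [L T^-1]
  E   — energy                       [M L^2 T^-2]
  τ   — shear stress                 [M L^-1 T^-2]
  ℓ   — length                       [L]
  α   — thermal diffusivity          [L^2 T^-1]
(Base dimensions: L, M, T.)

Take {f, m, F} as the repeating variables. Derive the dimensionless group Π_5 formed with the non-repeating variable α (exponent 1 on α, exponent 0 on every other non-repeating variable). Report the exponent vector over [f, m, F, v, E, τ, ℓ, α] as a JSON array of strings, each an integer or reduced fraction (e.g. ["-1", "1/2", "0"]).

["3", "2", "-2", "0", "0", "0", "0", "1"]

Exponent matrix [L,M,T] × [f,m,F,v,E,τ,ℓ,α]:
  L: [ 0  0  1  1  2 -1  1  2]
  M: [ 0  1  1  0  1  1  0  0]
  T: [-1  0 -2 -1 -2 -2  0 -1]
Echelon form has 3 nonzero rows (pivots: f,m,F)
Pivot set = {f,m,F}, free = {v,E,τ,ℓ,α}
RREF:
  r0: [   1    0    0   -1   -2    4   -2   -3]
  r1: [   0    1    0   -1   -1    2   -1   -2]
  r2: [   0    0    1    1    2   -1    1    2]
Fix exponent of α at 1, v at 0, E at 0, τ at 0, ℓ at 0; solve each RREF row for its pivot's exponent:
  r0: exp(f) + (-3)·1 = 0 ⇒ exp(f) = 3
  r1: exp(m) + (-2)·1 = 0 ⇒ exp(m) = 2
  r2: exp(F) + (2)·1 = 0 ⇒ exp(F) = -2
Π_5 = f^3 · m^2 · F^-2 · α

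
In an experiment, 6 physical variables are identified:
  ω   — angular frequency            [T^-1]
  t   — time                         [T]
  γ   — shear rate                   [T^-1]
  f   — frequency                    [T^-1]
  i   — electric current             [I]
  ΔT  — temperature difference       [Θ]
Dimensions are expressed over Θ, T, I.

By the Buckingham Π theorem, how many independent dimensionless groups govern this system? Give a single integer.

Dimensional matrix (Θ×T×I by ω×t×γ×f×i×ΔT):
  Θ: [ 0  0  0  0  0  1]
  T: [-1  1 -1 -1  0  0]
  I: [ 0  0  0  0  1  0]
Echelon form has 3 nonzero rows (pivots: ω,i,ΔT)
n=6, r=3 ⇒ 3 dimensionless groups

3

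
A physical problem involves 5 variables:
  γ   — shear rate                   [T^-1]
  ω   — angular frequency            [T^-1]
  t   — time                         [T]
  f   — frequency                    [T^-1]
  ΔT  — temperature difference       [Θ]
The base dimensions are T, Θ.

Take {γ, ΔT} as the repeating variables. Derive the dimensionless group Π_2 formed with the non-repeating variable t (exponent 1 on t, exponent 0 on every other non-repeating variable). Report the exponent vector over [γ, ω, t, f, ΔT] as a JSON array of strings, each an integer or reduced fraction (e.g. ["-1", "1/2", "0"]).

Write exponents as rows T,Θ / cols γ,ω,t,f,ΔT:
  T: [-1 -1  1 -1  0]
  Θ: [ 0  0  0  0  1]
Row reduction gives pivot columns γ,ΔT; rank = 2
Pivot set = {γ,ΔT}, free = {ω,t,f}
RREF:
  r0: [   1    1   -1    1    0]
  r1: [   0    0    0    0    1]
Fix exponent of t at 1, ω at 0, f at 0; solve each RREF row for its pivot's exponent:
  r0: exp(γ) + (-1)·1 = 0 ⇒ exp(γ) = 1
  r1: exp(ΔT) + (0)·1 = 0 ⇒ exp(ΔT) = 0
Π_2 = γ · t

["1", "0", "1", "0", "0"]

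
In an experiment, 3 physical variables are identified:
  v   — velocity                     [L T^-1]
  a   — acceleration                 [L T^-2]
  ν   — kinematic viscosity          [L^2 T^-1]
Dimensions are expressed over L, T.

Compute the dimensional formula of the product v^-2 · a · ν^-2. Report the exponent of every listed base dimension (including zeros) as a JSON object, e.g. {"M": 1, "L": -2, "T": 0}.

{"L": -5, "T": 2}

Dimensional matrix (L×T by v×a×ν):
  L: [ 1  1  2]
  T: [-1 -2 -1]
  [L]: (-2)·1+(1)·1+(-2)·2 = -5
  [T]: (-2)·-1+(1)·-2+(-2)·-1 = 2
⇒ L^-5 T^2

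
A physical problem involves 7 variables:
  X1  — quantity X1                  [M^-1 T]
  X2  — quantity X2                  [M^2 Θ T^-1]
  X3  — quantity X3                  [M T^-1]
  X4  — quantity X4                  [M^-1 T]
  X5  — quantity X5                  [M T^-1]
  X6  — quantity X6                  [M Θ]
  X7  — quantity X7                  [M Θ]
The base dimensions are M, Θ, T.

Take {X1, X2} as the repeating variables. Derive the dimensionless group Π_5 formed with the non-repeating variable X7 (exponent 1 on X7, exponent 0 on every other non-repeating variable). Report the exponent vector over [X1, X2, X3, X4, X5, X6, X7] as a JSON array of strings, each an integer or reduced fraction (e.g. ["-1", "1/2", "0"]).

Write exponents as rows M,Θ,T / cols X1,X2,X3,X4,X5,X6,X7:
  M: [-1  2  1 -1  1  1  1]
  Θ: [ 0  1  0  0  0  1  1]
  T: [ 1 -1 -1  1 -1  0  0]
Echelon form has 2 nonzero rows (pivots: X1,X2)
Repeat: X1,X2; free: X3,X4,X5,X6,X7
RREF:
  r0: [   1    0   -1    1   -1    1    1]
  r1: [   0    1    0    0    0    1    1]
  r2: [   0    0    0    0    0    0    0]
Fix exponent of X7 at 1, X3 at 0, X4 at 0, X5 at 0, X6 at 0; solve each RREF row for its pivot's exponent:
  r0: exp(X1) + (1)·1 = 0 ⇒ exp(X1) = -1
  r1: exp(X2) + (1)·1 = 0 ⇒ exp(X2) = -1
Π_5 = X1^-1 · X2^-1 · X7

["-1", "-1", "0", "0", "0", "0", "1"]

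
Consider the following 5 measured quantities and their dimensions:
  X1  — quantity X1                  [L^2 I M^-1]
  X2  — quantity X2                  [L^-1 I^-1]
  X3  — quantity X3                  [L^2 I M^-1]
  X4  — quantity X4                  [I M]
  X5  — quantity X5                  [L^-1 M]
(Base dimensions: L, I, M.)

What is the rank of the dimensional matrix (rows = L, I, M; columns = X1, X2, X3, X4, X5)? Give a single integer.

Write exponents as rows L,I,M / cols X1,X2,X3,X4,X5:
  L: [ 2 -1  2  0 -1]
  I: [ 1 -1  1  1  0]
  M: [-1  0 -1  1  1]
RREF → pivots at {X1,X2} ⇒ r = 2

2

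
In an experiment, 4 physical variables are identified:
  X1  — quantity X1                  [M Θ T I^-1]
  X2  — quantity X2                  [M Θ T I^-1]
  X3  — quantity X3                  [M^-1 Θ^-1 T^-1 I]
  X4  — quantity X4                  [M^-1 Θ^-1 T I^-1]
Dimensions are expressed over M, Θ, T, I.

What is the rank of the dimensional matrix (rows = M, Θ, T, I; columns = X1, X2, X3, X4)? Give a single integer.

Write exponents as rows M,Θ,T,I / cols X1,X2,X3,X4:
  M: [ 1  1 -1 -1]
  Θ: [ 1  1 -1 -1]
  T: [ 1  1 -1  1]
  I: [-1 -1  1 -1]
Echelon form has 2 nonzero rows (pivots: X1,X4)

2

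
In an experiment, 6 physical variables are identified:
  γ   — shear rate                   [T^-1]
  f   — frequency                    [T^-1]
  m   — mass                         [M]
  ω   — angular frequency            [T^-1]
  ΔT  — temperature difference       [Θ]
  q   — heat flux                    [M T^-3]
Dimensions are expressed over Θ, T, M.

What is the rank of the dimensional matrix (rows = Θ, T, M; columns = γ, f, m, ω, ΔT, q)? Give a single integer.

3

Write exponents as rows Θ,T,M / cols γ,f,m,ω,ΔT,q:
  Θ: [ 0  0  0  0  1  0]
  T: [-1 -1  0 -1  0 -3]
  M: [ 0  0  1  0  0  1]
RREF → pivots at {γ,m,ΔT} ⇒ r = 3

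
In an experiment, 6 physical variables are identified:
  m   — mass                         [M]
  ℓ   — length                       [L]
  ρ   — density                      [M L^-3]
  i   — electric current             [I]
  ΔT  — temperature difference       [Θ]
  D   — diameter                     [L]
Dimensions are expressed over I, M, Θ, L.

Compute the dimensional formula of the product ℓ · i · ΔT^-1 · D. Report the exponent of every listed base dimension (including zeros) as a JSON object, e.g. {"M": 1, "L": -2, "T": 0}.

Exponent matrix [I,M,Θ,L] × [m,ℓ,ρ,i,ΔT,D]:
  I: [ 0  0  0  1  0  0]
  M: [ 1  0  1  0  0  0]
  Θ: [ 0  0  0  0  1  0]
  L: [ 0  1 -3  0  0  1]
  [I]: (1)·0+(1)·1+(-1)·0+(1)·0 = 1
  [M]: (1)·0+(1)·0+(-1)·0+(1)·0 = 0
  [Θ]: (1)·0+(1)·0+(-1)·1+(1)·0 = -1
  [L]: (1)·1+(1)·0+(-1)·0+(1)·1 = 2
⇒ I Θ^-1 L^2

{"I": 1, "M": 0, "Θ": -1, "L": 2}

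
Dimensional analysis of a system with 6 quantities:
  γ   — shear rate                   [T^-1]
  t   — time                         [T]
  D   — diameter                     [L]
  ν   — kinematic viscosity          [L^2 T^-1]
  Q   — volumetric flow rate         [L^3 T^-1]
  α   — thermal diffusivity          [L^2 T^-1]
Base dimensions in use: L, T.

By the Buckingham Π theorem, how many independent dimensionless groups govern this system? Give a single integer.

Dimensional matrix (L×T by γ×t×D×ν×Q×α):
  L: [ 0  0  1  2  3  2]
  T: [-1  1  0 -1 -1 -1]
RREF → pivots at {γ,D} ⇒ r = 2
n=6, r=2 ⇒ 4 dimensionless groups

4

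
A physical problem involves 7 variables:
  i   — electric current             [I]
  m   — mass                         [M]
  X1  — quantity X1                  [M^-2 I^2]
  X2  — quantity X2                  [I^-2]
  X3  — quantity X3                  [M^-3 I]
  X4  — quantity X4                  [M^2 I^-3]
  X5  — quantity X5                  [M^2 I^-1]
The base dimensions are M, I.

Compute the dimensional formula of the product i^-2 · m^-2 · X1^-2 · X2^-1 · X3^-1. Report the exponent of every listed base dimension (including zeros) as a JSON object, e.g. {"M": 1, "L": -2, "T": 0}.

Write exponents as rows M,I / cols i,m,X1,X2,X3,X4,X5:
  M: [ 0  1 -2  0 -3  2  2]
  I: [ 1  0  2 -2  1 -3 -1]
  [M]: (-2)·0+(-2)·1+(-2)·-2+(-1)·0+(-1)·-3 = 5
  [I]: (-2)·1+(-2)·0+(-2)·2+(-1)·-2+(-1)·1 = -5
⇒ M^5 I^-5

{"M": 5, "I": -5}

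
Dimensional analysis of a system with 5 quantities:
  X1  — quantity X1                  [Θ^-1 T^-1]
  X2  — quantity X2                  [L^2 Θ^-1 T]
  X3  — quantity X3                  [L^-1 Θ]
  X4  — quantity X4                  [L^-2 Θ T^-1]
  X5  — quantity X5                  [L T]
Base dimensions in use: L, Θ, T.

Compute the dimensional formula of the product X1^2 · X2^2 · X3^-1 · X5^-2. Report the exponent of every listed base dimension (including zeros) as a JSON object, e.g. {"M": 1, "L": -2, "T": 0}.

{"L": 3, "Θ": -5, "T": -2}

Write exponents as rows L,Θ,T / cols X1,X2,X3,X4,X5:
  L: [ 0  2 -1 -2  1]
  Θ: [-1 -1  1  1  0]
  T: [-1  1  0 -1  1]
  [L]: (2)·0+(2)·2+(-1)·-1+(-2)·1 = 3
  [Θ]: (2)·-1+(2)·-1+(-1)·1+(-2)·0 = -5
  [T]: (2)·-1+(2)·1+(-1)·0+(-2)·1 = -2
⇒ L^3 Θ^-5 T^-2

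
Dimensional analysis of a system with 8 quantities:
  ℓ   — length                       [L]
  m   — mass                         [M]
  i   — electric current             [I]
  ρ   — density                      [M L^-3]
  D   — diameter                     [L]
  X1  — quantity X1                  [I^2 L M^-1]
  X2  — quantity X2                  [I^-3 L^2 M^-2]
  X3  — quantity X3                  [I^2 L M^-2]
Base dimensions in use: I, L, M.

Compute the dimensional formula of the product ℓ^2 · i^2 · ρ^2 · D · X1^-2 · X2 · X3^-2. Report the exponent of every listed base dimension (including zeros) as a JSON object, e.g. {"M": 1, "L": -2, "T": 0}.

{"I": -9, "L": -5, "M": 6}

Dimensional matrix (I×L×M by ℓ×m×i×ρ×D×X1×X2×X3):
  I: [ 0  0  1  0  0  2 -3  2]
  L: [ 1  0  0 -3  1  1  2  1]
  M: [ 0  1  0  1  0 -1 -2 -2]
  [I]: (2)·0+(2)·1+(2)·0+(1)·0+(-2)·2+(1)·-3+(-2)·2 = -9
  [L]: (2)·1+(2)·0+(2)·-3+(1)·1+(-2)·1+(1)·2+(-2)·1 = -5
  [M]: (2)·0+(2)·0+(2)·1+(1)·0+(-2)·-1+(1)·-2+(-2)·-2 = 6
⇒ I^-9 L^-5 M^6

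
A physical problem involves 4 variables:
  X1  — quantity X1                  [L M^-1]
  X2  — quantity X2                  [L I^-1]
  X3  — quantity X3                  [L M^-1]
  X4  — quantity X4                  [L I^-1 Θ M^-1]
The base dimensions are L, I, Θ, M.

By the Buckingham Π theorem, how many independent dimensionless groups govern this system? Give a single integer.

1

Exponent matrix [L,I,Θ,M] × [X1,X2,X3,X4]:
  L: [ 1  1  1  1]
  I: [ 0 -1  0 -1]
  Θ: [ 0  0  0  1]
  M: [-1  0 -1 -1]
RREF → pivots at {X1,X2,X4} ⇒ r = 3
4 vars − rank 3 = 1 Π group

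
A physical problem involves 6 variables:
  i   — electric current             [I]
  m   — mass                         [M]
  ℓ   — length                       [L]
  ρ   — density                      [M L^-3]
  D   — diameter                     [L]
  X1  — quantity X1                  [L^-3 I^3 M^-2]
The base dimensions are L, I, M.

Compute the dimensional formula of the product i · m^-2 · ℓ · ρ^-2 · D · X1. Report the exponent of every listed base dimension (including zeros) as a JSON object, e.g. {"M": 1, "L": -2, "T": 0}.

Exponent matrix [L,I,M] × [i,m,ℓ,ρ,D,X1]:
  L: [ 0  0  1 -3  1 -3]
  I: [ 1  0  0  0  0  3]
  M: [ 0  1  0  1  0 -2]
  [L]: (1)·0+(-2)·0+(1)·1+(-2)·-3+(1)·1+(1)·-3 = 5
  [I]: (1)·1+(-2)·0+(1)·0+(-2)·0+(1)·0+(1)·3 = 4
  [M]: (1)·0+(-2)·1+(1)·0+(-2)·1+(1)·0+(1)·-2 = -6
⇒ L^5 I^4 M^-6

{"L": 5, "I": 4, "M": -6}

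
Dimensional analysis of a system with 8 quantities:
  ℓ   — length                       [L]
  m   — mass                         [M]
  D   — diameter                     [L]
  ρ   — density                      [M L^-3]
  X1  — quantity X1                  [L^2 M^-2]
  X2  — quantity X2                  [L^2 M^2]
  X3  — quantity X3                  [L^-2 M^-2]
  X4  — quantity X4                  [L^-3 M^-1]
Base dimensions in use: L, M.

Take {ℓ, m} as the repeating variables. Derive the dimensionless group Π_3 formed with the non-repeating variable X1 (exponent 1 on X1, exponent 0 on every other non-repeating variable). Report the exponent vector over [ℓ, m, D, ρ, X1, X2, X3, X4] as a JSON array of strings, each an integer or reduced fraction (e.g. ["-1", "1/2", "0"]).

["-2", "2", "0", "0", "1", "0", "0", "0"]

Dimensional matrix (L×M by ℓ×m×D×ρ×X1×X2×X3×X4):
  L: [ 1  0  1 -3  2  2 -2 -3]
  M: [ 0  1  0  1 -2  2 -2 -1]
Echelon form has 2 nonzero rows (pivots: ℓ,m)
Repeat: ℓ,m; free: D,ρ,X1,X2,X3,X4
RREF:
  r0: [   1    0    1   -3    2    2   -2   -3]
  r1: [   0    1    0    1   -2    2   -2   -1]
Fix exponent of X1 at 1, D at 0, ρ at 0, X2 at 0, X3 at 0, X4 at 0; solve each RREF row for its pivot's exponent:
  r0: exp(ℓ) + (2)·1 = 0 ⇒ exp(ℓ) = -2
  r1: exp(m) + (-2)·1 = 0 ⇒ exp(m) = 2
Π_3 = ℓ^-2 · m^2 · X1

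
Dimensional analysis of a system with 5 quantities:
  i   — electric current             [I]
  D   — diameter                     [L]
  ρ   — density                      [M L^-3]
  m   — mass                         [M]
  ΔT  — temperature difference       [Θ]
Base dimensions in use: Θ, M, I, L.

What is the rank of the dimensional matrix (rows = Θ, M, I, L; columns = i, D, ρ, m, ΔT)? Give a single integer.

4

Write exponents as rows Θ,M,I,L / cols i,D,ρ,m,ΔT:
  Θ: [ 0  0  0  0  1]
  M: [ 0  0  1  1  0]
  I: [ 1  0  0  0  0]
  L: [ 0  1 -3  0  0]
Echelon form has 4 nonzero rows (pivots: i,D,ρ,ΔT)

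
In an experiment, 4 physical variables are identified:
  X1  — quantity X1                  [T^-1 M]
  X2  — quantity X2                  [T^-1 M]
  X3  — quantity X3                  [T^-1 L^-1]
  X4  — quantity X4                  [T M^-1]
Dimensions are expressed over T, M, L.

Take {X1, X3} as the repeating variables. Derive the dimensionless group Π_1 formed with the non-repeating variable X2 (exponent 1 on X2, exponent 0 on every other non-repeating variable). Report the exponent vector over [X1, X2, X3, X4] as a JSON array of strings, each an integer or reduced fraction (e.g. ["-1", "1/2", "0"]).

Write exponents as rows T,M,L / cols X1,X2,X3,X4:
  T: [-1 -1 -1  1]
  M: [ 1  1  0 -1]
  L: [ 0  0 -1  0]
Echelon form has 2 nonzero rows (pivots: X1,X3)
Pivot set = {X1,X3}, free = {X2,X4}
RREF:
  r0: [   1    1    0   -1]
  r1: [   0    0    1    0]
  r2: [   0    0    0    0]
Fix exponent of X2 at 1, X4 at 0; solve each RREF row for its pivot's exponent:
  r0: exp(X1) + (1)·1 = 0 ⇒ exp(X1) = -1
  r1: exp(X3) + (0)·1 = 0 ⇒ exp(X3) = 0
Π_1 = X1^-1 · X2

["-1", "1", "0", "0"]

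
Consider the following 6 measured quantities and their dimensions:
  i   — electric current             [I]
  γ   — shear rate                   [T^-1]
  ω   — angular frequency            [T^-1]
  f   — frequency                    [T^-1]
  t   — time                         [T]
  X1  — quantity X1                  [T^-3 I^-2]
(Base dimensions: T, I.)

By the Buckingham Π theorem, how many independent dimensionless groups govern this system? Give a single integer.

Write exponents as rows T,I / cols i,γ,ω,f,t,X1:
  T: [ 0 -1 -1 -1  1 -3]
  I: [ 1  0  0  0  0 -2]
RREF → pivots at {i,γ} ⇒ r = 2
Π count = n − r = 6 − 2 = 4

4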